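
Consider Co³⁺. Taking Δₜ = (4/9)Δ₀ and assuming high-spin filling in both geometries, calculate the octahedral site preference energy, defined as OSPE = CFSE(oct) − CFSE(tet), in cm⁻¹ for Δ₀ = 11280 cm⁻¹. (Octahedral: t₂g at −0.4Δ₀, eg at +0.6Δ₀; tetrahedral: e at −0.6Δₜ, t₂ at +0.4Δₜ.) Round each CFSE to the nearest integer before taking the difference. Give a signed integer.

-1504

Co is in group 9, so Co³⁺ is d⁶ (9 − 3 = 6).
Octahedral high-spin t2g^4 e_g^2: CFSE = -0.4 × 11280 = -4512 cm⁻¹.
Tetrahedral: e^3 t2^3, CFSE = 3(−0.6) + 3(+0.4) = -0.6Δₜ = -0.6 × (4/9) × 11280 = -3008 cm⁻¹.
OSPE = -4512 − (-3008) = -1504 cm⁻¹.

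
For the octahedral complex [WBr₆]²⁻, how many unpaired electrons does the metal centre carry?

2

Each Br⁻ contributes -1; 6 × (-1) = -6. With overall charge -2, W is in the +4 oxidation state.
Group 6 minus oxidation state +4 gives a d² configuration for W⁴⁺.
Configuration: t₂g² eg⁰, giving 2 unpaired electrons.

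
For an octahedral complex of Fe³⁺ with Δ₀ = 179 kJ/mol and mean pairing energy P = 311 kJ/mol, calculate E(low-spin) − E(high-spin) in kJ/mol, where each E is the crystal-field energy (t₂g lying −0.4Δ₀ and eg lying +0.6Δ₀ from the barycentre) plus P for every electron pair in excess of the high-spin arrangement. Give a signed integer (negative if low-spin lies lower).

Group 8 minus oxidation state +3 gives a d⁵ configuration for Fe³⁺.
In the high-spin limit (t₂g³ eg²) the orbital term is 0.0Δ₀ = 0 kJ/mol, with no excess pairing.
Low-spin: t₂g⁵ eg⁰, orbital CFSE = -2.0Δ₀ = -358 kJ/mol; plus 2 excess pairs × P = +622 kJ/mol; total 264 kJ/mol.
The difference is 264 − (0) = 264 kJ/mol, so high-spin lies lower.

264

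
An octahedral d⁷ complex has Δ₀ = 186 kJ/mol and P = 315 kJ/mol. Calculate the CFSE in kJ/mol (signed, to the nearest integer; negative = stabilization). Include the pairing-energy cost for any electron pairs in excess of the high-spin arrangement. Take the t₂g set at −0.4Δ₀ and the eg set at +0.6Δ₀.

Here Δ₀ < P (186 < 315), so the high-spin state is favoured.
Configuration: t₂g⁵ eg².
Orbital CFSE = -0.8Δ₀ = -0.8 × 186 = -149 kJ/mol.
High-spin has no excess pairs, so no pairing correction applies.

-149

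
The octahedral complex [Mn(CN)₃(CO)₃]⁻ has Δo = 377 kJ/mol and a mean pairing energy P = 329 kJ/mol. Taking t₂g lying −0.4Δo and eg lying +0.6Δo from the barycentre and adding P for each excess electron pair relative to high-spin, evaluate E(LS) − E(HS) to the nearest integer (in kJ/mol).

-96

Ligand charges: 3×(-1) from CN⁻ and 3×(+0) from CO sum to -3; with overall charge -1, Mn is +2.
Mn is in group 7, so Mn²⁺ is d⁵ (7 − 2 = 5).
High-spin d⁵ fills as t₂g³ eg² with CFSE 3(−0.4) + 2(+0.6) = 0.0Δo = 0 kJ/mol.
Low-spin t₂g⁵ eg⁰ gives -2.0Δo = -754 kJ/mol, but forming 2 extra pairs costs 2P = 658 kJ/mol, so E(LS) = -754 + 658 = -96 kJ/mol.
E(LS) − E(HS) = -96 − (0) = -96 kJ/mol.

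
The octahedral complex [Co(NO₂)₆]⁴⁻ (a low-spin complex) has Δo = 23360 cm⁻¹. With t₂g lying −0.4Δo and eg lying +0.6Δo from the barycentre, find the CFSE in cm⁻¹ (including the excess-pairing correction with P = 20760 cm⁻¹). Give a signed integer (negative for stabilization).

Each NO₂⁻ contributes -1; 6 × (-1) = -6. With overall charge -4, Co is in the +2 oxidation state.
Co sits in group 9; removing 2 electrons leaves Co²⁺ with 9 − 2 = 7 d electrons.
The d⁷ electrons fill as t₂g⁶ eg¹.
The orbital stabilization is -1.8Δo = -1.8 × 23360 = -42048 cm⁻¹.
Pairing penalty: 3 pairs vs 2 in the high-spin reference → 1 extra × P = 20760 cm⁻¹.
Overall CFSE = -42048 + 20760 = -21288 cm⁻¹.

-21288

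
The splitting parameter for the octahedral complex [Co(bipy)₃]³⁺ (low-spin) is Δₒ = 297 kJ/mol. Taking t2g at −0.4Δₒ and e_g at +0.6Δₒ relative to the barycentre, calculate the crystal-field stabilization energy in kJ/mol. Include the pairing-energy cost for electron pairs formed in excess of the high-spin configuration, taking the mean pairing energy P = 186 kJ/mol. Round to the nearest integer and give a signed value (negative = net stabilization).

bipy is neutral, so the +3 overall charge sits on Co: oxidation state +3.
Co sits in group 9; removing 3 electrons leaves Co³⁺ with 9 − 3 = 6 d electrons.
Electron filling gives t2g^6 e_g^0.
The orbital stabilization is -2.4Δₒ = -2.4 × 297 = -713 kJ/mol.
High-spin d⁶ would be t2g^4 e_g^2 with 1 pair; low-spin has 3, so 2 excess pairs cost +2P = +372 kJ/mol.
Combining: -713 + 372 = -341 kJ/mol.

-341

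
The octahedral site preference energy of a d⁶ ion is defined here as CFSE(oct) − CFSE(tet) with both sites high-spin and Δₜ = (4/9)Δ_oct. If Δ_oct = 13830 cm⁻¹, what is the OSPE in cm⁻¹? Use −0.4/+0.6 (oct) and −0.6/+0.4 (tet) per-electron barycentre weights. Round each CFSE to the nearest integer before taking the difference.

In an octahedral site d⁶ (HS) is t₂g⁴ eg², giving CFSE(oct) = -0.4Δ_oct = -5532 cm⁻¹.
Tetrahedral: e³ t₂³, CFSE = 3(−0.6) + 3(+0.4) = -0.6Δₜ = -0.6 × (4/9) × 13830 = -3688 cm⁻¹.
OSPE = CFSE(oct) − CFSE(tet) = -5532 − (-3688) = -1844 cm⁻¹.

-1844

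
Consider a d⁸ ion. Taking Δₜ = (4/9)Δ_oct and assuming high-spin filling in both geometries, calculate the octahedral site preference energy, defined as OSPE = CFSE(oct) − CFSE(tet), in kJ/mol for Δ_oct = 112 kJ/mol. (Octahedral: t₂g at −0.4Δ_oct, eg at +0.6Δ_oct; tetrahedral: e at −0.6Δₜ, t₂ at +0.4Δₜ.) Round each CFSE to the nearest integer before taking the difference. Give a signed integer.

Octahedral (high-spin): t2g^6 e_g^2, CFSE = 6(−0.4) + 2(+0.6) = -1.2Δ_oct = -1.2 × 112 = -134 kJ/mol.
Tetrahedral e^4 t2^4 gives -0.8Δₜ = -0.8 × (4/9) × 112 = -40 kJ/mol.
OSPE = CFSE(oct) − CFSE(tet) = -134 − (-40) = -94 kJ/mol.

-94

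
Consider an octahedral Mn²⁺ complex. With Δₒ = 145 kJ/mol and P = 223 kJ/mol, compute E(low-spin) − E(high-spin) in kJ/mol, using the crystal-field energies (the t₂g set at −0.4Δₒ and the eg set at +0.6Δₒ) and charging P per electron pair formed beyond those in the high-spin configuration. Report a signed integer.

Mn sits in group 7; removing 2 electrons leaves Mn²⁺ with 7 − 2 = 5 d electrons.
High-spin d⁵ fills as t₂g³ eg² with CFSE 3(−0.4) + 2(+0.6) = 0.0Δₒ = 0 kJ/mol.
For low-spin the configuration is t₂g⁵ eg⁰: orbital energy -2.0 × 145 = -290 kJ/mol, and 2 additional pairs relative to high-spin add 446 kJ/mol, giving 156 kJ/mol.
The difference is 156 − (0) = 156 kJ/mol, so high-spin lies lower.

156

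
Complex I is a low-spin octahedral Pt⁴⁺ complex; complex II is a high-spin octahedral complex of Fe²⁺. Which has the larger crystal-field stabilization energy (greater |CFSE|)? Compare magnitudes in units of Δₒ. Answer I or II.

I

I: Pt sits in group 10; removing 4 electrons leaves Pt⁴⁺ with 10 − 4 = 6 d electrons; t2g^6 e_g^0, CFSE = -2.4Δₒ.
II: Fe sits in group 8; removing 2 electrons leaves Fe²⁺ with 8 − 2 = 6 d electrons; t2g^4 e_g^2, CFSE = -0.4Δₒ.
So I has the larger |CFSE|.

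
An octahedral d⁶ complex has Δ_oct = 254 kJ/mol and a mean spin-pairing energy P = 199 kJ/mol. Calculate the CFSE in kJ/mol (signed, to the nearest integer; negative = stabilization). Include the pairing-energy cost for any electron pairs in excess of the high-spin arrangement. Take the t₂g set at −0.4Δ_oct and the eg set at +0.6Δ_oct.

Since Δ_oct = 254 kJ/mol > P = 199 kJ/mol, the complex adopts the low-spin configuration.
Filling d⁶ accordingly: t₂g⁶ eg⁰.
Orbital CFSE = -2.4Δ_oct = -2.4 × 254 = -610 kJ/mol.
Excess pairs vs high-spin: 3 − 1 = 2; pairing cost = +398 kJ/mol.
Net CFSE = -610 + 398 = -212 kJ/mol.

-212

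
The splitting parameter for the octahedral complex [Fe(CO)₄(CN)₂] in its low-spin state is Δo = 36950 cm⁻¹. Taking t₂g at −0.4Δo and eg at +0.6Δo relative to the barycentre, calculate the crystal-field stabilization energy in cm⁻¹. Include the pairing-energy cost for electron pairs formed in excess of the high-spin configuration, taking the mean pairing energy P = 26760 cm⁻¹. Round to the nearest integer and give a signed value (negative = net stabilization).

Ligand charges: 4×(+0) from CO and 2×(-1) from CN⁻ sum to -2; with overall charge +0, Fe is +2.
Fe sits in group 8; removing 2 electrons leaves Fe²⁺ with 8 − 2 = 6 d electrons.
Electron filling gives t₂g⁶ eg⁰.
CFSE(orbital) = 6×(-0.4Δo) + 0×(0.6Δo) = -2.4Δo; with Δo = 36950 cm⁻¹ that is -88680 cm⁻¹.
High-spin d⁶ would be t₂g⁴ eg² with 1 pair; low-spin has 3, so 2 excess pairs cost +2P = +53520 cm⁻¹.
Overall CFSE = -88680 + 53520 = -35160 cm⁻¹.

-35160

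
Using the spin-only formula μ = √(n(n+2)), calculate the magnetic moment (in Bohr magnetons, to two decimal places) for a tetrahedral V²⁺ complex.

3.87 Bohr magnetons

V is in group 5, so V²⁺ is d³ (5 − 2 = 3).
With tetrahedral geometry the complex is necessarily high-spin.
Configuration: e² t₂¹ → 3 unpaired electrons.
μ(spin-only) = √[3(3+2)] = √15 ≈ 3.87 Bohr magnetons.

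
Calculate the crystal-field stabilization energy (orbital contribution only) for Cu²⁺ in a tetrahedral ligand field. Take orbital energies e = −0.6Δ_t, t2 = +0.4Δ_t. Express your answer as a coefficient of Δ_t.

-0.4 Δ_t

Cu²⁺: group 11, so d-count = 11 − 2 = 9.
Tetrahedral fields are weak (Δₜ ≈ 4/9 Δₒ), so electrons fill high-spin.
Configuration: e^4 t2^5.
CFSE = 4(-0.6Δ_t) + 5(0.4Δ_t) = -2.4Δ_t + 2.0Δ_t = -0.4Δ_t.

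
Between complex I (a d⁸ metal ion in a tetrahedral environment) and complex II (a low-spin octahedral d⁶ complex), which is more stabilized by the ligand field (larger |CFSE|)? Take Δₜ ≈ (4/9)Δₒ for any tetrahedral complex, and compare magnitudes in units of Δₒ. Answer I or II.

II

I: With tetrahedral geometry the complex is necessarily high-spin; e^4 t2^4, CFSE = -0.8Δₜ ≈ -0.36Δₒ.
II: t₂g⁶ eg⁰, CFSE = -2.4Δₒ.
So II has the larger |CFSE|.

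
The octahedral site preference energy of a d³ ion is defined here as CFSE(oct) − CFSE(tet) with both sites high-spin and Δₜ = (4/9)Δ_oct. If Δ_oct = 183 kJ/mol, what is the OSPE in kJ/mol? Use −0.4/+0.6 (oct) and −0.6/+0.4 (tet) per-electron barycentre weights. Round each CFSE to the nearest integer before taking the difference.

Octahedral (high-spin): t2g^3 e_g^0, CFSE = 3(−0.4) + 0(+0.6) = -1.2Δ_oct = -1.2 × 183 = -220 kJ/mol.
Tetrahedral e^2 t2^1 gives -0.8Δₜ = -0.8 × (4/9) × 183 = -65 kJ/mol.
OSPE = -220 − (-65) = -155 kJ/mol.

-155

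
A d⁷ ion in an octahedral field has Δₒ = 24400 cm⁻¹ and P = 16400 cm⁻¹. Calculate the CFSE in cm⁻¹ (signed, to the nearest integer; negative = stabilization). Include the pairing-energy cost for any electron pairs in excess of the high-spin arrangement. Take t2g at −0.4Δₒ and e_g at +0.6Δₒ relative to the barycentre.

Δₒ > P, so pairing is preferred: the ground state is low-spin.
That gives t2g^6 e_g^1.
Orbital CFSE = -1.8Δₒ = -1.8 × 24400 = -43920 cm⁻¹.
Excess pairs vs high-spin: 3 − 2 = 1; pairing cost = +16400 cm⁻¹.
Net CFSE = -43920 + 16400 = -27520 cm⁻¹.

-27520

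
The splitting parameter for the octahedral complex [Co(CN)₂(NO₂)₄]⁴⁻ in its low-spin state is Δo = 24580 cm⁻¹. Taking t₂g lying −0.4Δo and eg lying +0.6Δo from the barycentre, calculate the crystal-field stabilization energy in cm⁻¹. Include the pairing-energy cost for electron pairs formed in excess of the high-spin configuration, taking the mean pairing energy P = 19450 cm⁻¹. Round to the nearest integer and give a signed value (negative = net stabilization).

-24794

Ligand charges: 2×(-1) from CN⁻ and 4×(-1) from NO₂⁻ sum to -6; with overall charge -4, Co is +2.
Co is in group 9, so Co²⁺ is d⁷ (9 − 2 = 7).
The d⁷ electrons fill as t₂g⁶ eg¹.
Orbital CFSE = 6(-0.4) + 1(0.6) = -1.8Δo = -1.8 × 24580 = -44244 cm⁻¹.
Pairing penalty: 3 pairs vs 2 in the high-spin reference → 1 extra × P = 19450 cm⁻¹.
Overall CFSE = -44244 + 19450 = -24794 cm⁻¹.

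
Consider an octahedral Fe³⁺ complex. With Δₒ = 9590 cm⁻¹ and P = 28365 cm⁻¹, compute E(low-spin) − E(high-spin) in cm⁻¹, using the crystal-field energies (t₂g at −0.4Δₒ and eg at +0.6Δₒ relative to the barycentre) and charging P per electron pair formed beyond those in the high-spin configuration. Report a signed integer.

37550

Fe sits in group 8; removing 3 electrons leaves Fe³⁺ with 8 − 3 = 5 d electrons.
High-spin: t₂g³ eg², CFSE = 0.0Δₒ = 0 cm⁻¹.
Low-spin: t₂g⁵ eg⁰, orbital CFSE = -2.0Δₒ = -19180 cm⁻¹; plus 2 excess pairs × P = +56730 cm⁻¹; total 37550 cm⁻¹.
The difference is 37550 − (0) = 37550 cm⁻¹, so high-spin lies lower.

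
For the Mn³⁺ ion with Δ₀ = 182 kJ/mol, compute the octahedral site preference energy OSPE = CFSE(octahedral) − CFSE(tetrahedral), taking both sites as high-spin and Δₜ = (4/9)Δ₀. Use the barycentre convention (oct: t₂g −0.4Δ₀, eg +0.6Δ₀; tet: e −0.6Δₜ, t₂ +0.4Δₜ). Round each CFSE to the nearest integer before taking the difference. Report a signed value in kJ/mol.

Group 7 minus oxidation state +3 gives a d⁴ configuration for Mn³⁺.
Octahedral high-spin t2g^3 e_g^1: CFSE = -0.6 × 182 = -109 kJ/mol.
Tetrahedral e^2 t2^2 gives -0.4Δₜ = -0.4 × (4/9) × 182 = -32 kJ/mol.
OSPE = -109 − (-32) = -77 kJ/mol.

-77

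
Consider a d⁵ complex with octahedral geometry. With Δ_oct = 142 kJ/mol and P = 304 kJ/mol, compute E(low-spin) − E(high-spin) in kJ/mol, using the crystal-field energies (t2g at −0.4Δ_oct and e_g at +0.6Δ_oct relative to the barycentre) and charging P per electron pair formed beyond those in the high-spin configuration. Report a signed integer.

324

High-spin d⁵ fills as t2g^3 e_g^2 with CFSE 3(−0.4) + 2(+0.6) = 0.0Δ_oct = 0 kJ/mol.
For low-spin the configuration is t2g^5 e_g^0: orbital energy -2.0 × 142 = -284 kJ/mol, and 2 additional pairs relative to high-spin add 608 kJ/mol, giving 324 kJ/mol.
E(LS) − E(HS) = 324 − (0) = 324 kJ/mol.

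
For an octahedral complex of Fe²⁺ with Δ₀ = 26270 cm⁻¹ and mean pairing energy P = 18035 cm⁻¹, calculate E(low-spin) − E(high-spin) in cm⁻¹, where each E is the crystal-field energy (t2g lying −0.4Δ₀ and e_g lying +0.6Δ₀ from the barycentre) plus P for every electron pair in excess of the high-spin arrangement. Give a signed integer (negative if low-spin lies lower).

Fe sits in group 8; removing 2 electrons leaves Fe²⁺ with 8 − 2 = 6 d electrons.
High-spin: t2g^4 e_g^2, CFSE = -0.4Δ₀ = -10508 cm⁻¹.
For low-spin the configuration is t2g^6 e_g^0: orbital energy -2.4 × 26270 = -63048 cm⁻¹, and 2 additional pairs relative to high-spin add 36070 cm⁻¹, giving -26978 cm⁻¹.
Thus E(LS) − E(HS) = -16470 cm⁻¹.

-16470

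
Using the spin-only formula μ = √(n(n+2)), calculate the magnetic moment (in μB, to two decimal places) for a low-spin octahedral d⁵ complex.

Configuration: t2g^5 e_g^0 → 1 unpaired electron.
μ(spin-only) = √[1(1+2)] = √3 ≈ 1.73 μB.

1.73 μB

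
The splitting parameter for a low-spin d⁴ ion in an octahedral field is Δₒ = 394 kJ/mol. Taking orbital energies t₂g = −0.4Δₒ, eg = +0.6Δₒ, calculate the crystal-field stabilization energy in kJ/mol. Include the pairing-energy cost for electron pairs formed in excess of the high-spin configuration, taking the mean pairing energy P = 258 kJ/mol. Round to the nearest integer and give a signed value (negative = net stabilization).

-372

The d⁴ electrons fill as t₂g⁴ eg⁰.
Orbital CFSE = 4(-0.4) + 0(0.6) = -1.6Δₒ = -1.6 × 394 = -630 kJ/mol.
Pairing penalty: 1 pair vs 0 in the high-spin reference → 1 extra × P = 258 kJ/mol.
Overall CFSE = -630 + 258 = -372 kJ/mol.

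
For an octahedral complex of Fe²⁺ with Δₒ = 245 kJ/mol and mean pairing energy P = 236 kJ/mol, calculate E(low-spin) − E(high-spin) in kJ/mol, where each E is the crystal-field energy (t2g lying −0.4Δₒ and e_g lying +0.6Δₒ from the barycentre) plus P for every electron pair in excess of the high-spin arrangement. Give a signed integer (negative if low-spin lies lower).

Fe is in group 8, so Fe²⁺ is d⁶ (8 − 2 = 6).
High-spin d⁶ fills as t2g^4 e_g^2 with CFSE 4(−0.4) + 2(+0.6) = -0.4Δₒ = -98 kJ/mol.
Low-spin: t2g^6 e_g^0, orbital CFSE = -2.4Δₒ = -588 kJ/mol; plus 2 excess pairs × P = +472 kJ/mol; total -116 kJ/mol.
The difference is -116 − (-98) = -18 kJ/mol, so low-spin lies lower.

-18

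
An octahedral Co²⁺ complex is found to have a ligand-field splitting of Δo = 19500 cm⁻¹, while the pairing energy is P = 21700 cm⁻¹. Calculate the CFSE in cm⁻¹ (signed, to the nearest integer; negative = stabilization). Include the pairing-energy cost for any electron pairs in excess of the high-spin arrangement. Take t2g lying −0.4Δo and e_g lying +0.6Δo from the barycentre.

-15600

Co²⁺: group 9, so d-count = 9 − 2 = 7.
Here Δo < P (19500 < 21700), so the high-spin state is favoured.
That gives t2g^5 e_g^2.
Orbital CFSE = -0.8Δo = -0.8 × 19500 = -15600 cm⁻¹.
High-spin has no excess pairs, so no pairing correction applies.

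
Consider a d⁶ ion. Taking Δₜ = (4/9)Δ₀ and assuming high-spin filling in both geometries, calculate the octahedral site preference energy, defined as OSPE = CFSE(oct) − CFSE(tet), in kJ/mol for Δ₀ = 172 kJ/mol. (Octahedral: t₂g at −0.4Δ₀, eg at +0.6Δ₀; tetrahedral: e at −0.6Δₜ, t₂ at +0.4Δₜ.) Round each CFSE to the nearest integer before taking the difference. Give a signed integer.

Octahedral high-spin t₂g⁴ eg²: CFSE = -0.4 × 172 = -69 kJ/mol.
In a tetrahedral site the filling is e³ t₂³: CFSE(tet) = -0.6Δₜ = -0.6 × (4/9)(172) = -46 kJ/mol.
OSPE = CFSE(oct) − CFSE(tet) = -69 − (-46) = -23 kJ/mol.

-23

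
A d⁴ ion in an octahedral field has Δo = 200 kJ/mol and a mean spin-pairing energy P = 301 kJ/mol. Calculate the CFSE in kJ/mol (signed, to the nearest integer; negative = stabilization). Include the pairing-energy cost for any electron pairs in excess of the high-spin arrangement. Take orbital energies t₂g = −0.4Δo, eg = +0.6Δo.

With Δo < P the complex is high-spin.
Filling d⁴ accordingly: t₂g³ eg¹.
Orbital CFSE = -0.6Δo = -0.6 × 200 = -120 kJ/mol.
High-spin has no excess pairs, so no pairing correction applies.

-120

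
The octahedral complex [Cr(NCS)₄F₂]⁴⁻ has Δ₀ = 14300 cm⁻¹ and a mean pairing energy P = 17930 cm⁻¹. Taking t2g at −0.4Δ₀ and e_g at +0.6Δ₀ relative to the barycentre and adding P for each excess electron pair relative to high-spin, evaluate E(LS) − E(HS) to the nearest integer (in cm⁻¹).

Ligand charges: 4×(-1) from NCS⁻ and 2×(-1) from F⁻ sum to -6; with overall charge -4, Cr is +2.
Cr sits in group 6; removing 2 electrons leaves Cr²⁺ with 6 − 2 = 4 d electrons.
High-spin: t2g^3 e_g^1, CFSE = -0.6Δ₀ = -8580 cm⁻¹.
Low-spin: t2g^4 e_g^0, orbital CFSE = -1.6Δ₀ = -22880 cm⁻¹; plus 1 excess pair × P = +17930 cm⁻¹; total -4950 cm⁻¹.
The difference is -4950 − (-8580) = 3630 cm⁻¹, so high-spin lies lower.

3630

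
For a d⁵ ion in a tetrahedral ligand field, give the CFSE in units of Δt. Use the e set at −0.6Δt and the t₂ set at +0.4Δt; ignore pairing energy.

Tetrahedral fields are weak (Δₜ ≈ 4/9 Δₒ), so electrons fill high-spin.
Configuration: e² t₂³.
CFSE = 2(-0.6Δt) + 3(0.4Δt) = -1.2Δt + 1.2Δt = 0.0Δt.

0.0 Δt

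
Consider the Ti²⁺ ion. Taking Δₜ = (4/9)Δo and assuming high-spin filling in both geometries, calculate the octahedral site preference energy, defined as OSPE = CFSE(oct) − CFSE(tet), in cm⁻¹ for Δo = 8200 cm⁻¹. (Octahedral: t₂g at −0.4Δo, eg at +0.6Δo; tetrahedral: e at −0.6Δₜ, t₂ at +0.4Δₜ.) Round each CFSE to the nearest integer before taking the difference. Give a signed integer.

-2187

Ti is in group 4, so Ti²⁺ is d² (4 − 2 = 2).
In an octahedral site d² (HS) is t2g^2 e_g^0, giving CFSE(oct) = -0.8Δo = -6560 cm⁻¹.
Tetrahedral e^2 t2^0 gives -1.2Δₜ = -1.2 × (4/9) × 8200 = -4373 cm⁻¹.
Subtracting, OSPE = -6560 − (-4373) = -2187 cm⁻¹.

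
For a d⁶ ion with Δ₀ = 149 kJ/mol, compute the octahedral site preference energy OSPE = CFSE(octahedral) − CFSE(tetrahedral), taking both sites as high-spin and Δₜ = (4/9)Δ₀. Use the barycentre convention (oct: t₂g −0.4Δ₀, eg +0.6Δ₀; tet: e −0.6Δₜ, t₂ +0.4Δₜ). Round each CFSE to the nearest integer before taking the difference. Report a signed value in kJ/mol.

-20

In an octahedral site d⁶ (HS) is t₂g⁴ eg², giving CFSE(oct) = -0.4Δ₀ = -60 kJ/mol.
Tetrahedral: e³ t₂³, CFSE = 3(−0.6) + 3(+0.4) = -0.6Δₜ = -0.6 × (4/9) × 149 = -40 kJ/mol.
OSPE = -60 − (-40) = -20 kJ/mol.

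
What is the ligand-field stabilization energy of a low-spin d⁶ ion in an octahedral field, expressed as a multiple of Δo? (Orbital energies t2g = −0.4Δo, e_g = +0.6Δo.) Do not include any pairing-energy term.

Configuration: t2g^6 e_g^0.
CFSE = 6(-0.4Δo) + 0(0.6Δo) = -2.4Δo + 0.0Δo = -2.4Δo.

-2.4 Δo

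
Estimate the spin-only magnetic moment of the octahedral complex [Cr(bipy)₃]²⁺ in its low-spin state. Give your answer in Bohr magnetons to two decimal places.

bipy is neutral, so the +2 overall charge sits on Cr: oxidation state +2.
Cr²⁺: group 6, so d-count = 6 − 2 = 4.
Configuration: t₂g⁴ eg⁰ → 2 unpaired electrons.
μ(spin-only) = √[2(2+2)] = √8 ≈ 2.83 Bohr magnetons.

2.83 Bohr magnetons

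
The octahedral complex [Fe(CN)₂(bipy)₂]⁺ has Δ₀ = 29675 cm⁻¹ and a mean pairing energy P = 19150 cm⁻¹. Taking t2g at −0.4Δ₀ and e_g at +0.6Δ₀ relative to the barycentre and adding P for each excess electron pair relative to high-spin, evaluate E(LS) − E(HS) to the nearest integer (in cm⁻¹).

Ligand charges: 2×(-1) from CN⁻ and 2×(+0) from bipy sum to -2; with overall charge +1, Fe is +3.
Fe is in group 8, so Fe³⁺ is d⁵ (8 − 3 = 5).
High-spin d⁵ fills as t2g^3 e_g^2 with CFSE 3(−0.4) + 2(+0.6) = 0.0Δ₀ = 0 cm⁻¹.
For low-spin the configuration is t2g^5 e_g^0: orbital energy -2.0 × 29675 = -59350 cm⁻¹, and 2 additional pairs relative to high-spin add 38300 cm⁻¹, giving -21050 cm⁻¹.
The difference is -21050 − (0) = -21050 cm⁻¹, so low-spin lies lower.

-21050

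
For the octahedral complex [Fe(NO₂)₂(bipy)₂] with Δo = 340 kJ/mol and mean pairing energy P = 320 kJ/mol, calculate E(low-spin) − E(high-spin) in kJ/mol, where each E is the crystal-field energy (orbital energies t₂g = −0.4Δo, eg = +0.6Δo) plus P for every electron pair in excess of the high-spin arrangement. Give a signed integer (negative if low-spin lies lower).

Ligand charges: 2×(-1) from NO₂⁻ and 2×(+0) from bipy sum to -2; with overall charge +0, Fe is +2.
Fe sits in group 8; removing 2 electrons leaves Fe²⁺ with 8 − 2 = 6 d electrons.
In the high-spin limit (t₂g⁴ eg²) the orbital term is -0.4Δo = -136 kJ/mol, with no excess pairing.
Low-spin t₂g⁶ eg⁰ gives -2.4Δo = -816 kJ/mol, but forming 2 extra pairs costs 2P = 640 kJ/mol, so E(LS) = -816 + 640 = -176 kJ/mol.
E(LS) − E(HS) = -176 − (-136) = -40 kJ/mol.

-40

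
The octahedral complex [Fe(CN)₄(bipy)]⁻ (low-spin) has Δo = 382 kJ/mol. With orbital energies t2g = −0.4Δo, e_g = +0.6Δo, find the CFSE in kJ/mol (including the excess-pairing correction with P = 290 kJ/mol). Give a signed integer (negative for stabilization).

Ligand charges: 4×(-1) from CN⁻ and 1×(+0) from bipy sum to -4; with overall charge -1, Fe is +3.
Fe³⁺: group 8, so d-count = 8 − 3 = 5.
Electron filling gives t2g^5 e_g^0.
The orbital stabilization is -2.0Δo = -2.0 × 382 = -764 kJ/mol.
Relative to high-spin t2g^3 e_g^2 (0 paired), the low-spin configuration has 2 additional pairs, contributing +2 × 290 = +580 kJ/mol.
Net CFSE = -764 + 580 = -184 kJ/mol.

-184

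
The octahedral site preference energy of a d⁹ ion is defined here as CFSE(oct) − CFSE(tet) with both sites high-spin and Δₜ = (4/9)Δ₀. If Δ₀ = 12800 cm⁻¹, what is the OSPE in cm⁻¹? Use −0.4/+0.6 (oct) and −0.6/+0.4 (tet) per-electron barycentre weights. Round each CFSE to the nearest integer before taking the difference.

-5404

Octahedral (high-spin): t2g^6 e_g^3, CFSE = 6(−0.4) + 3(+0.6) = -0.6Δ₀ = -0.6 × 12800 = -7680 cm⁻¹.
In a tetrahedral site the filling is e^4 t2^5: CFSE(tet) = -0.4Δₜ = -0.4 × (4/9)(12800) = -2276 cm⁻¹.
Subtracting, OSPE = -7680 − (-2276) = -5404 cm⁻¹.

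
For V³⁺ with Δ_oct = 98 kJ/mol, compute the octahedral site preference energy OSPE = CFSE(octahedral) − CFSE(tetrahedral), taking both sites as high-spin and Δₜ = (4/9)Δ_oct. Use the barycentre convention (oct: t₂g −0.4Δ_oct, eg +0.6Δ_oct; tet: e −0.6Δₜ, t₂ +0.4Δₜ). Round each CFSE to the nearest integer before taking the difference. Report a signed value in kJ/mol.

-26

V is in group 5, so V³⁺ is d² (5 − 3 = 2).
In an octahedral site d² (HS) is t₂g² eg⁰, giving CFSE(oct) = -0.8Δ_oct = -78 kJ/mol.
In a tetrahedral site the filling is e² t₂⁰: CFSE(tet) = -1.2Δₜ = -1.2 × (4/9)(98) = -52 kJ/mol.
OSPE = CFSE(oct) − CFSE(tet) = -78 − (-52) = -26 kJ/mol.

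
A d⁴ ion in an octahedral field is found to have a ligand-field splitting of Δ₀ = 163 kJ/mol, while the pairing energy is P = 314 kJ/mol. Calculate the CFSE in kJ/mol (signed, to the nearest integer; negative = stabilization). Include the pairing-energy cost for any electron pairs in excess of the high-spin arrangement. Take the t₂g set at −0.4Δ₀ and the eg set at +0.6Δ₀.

With Δ₀ < P the complex is high-spin.
Filling d⁴ accordingly: t₂g³ eg¹.
Orbital CFSE = -0.6Δ₀ = -0.6 × 163 = -98 kJ/mol.
High-spin has no excess pairs, so no pairing correction applies.

-98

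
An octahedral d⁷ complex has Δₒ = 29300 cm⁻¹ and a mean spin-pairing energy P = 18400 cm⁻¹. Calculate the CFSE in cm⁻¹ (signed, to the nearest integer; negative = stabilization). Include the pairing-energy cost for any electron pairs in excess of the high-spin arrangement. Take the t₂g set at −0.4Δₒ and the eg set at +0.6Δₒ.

-34340

With Δₒ > P the complex is low-spin.
Configuration: t₂g⁶ eg¹.
Orbital CFSE = -1.8Δₒ = -1.8 × 29300 = -52740 cm⁻¹.
Excess pairs vs high-spin: 3 − 2 = 1; pairing cost = +18400 cm⁻¹.
Net CFSE = -52740 + 18400 = -34340 cm⁻¹.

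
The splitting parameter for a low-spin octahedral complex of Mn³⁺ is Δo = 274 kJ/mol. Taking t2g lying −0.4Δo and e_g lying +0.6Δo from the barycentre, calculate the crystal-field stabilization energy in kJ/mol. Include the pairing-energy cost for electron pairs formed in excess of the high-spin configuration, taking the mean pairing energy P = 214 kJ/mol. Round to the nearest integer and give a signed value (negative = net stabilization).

-224

Mn is in group 7, so Mn³⁺ is d⁴ (7 − 3 = 4).
Electron filling gives t2g^4 e_g^0.
The orbital stabilization is -1.6Δo = -1.6 × 274 = -438 kJ/mol.
High-spin d⁴ would be t2g^3 e_g^1 with 0 pairs; low-spin has 1, so 1 excess pair costs +1P = +214 kJ/mol.
Combining: -438 + 214 = -224 kJ/mol.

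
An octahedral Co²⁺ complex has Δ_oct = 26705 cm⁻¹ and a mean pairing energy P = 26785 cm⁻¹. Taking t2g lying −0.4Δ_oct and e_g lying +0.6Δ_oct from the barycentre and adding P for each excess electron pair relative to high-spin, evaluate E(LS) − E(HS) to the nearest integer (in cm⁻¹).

Co²⁺: group 9, so d-count = 9 − 2 = 7.
In the high-spin limit (t2g^5 e_g^2) the orbital term is -0.8Δ_oct = -21364 cm⁻¹, with no excess pairing.
Low-spin: t2g^6 e_g^1, orbital CFSE = -1.8Δ_oct = -48069 cm⁻¹; plus 1 excess pair × P = +26785 cm⁻¹; total -21284 cm⁻¹.
The difference is -21284 − (-21364) = 80 cm⁻¹, so high-spin lies lower.

80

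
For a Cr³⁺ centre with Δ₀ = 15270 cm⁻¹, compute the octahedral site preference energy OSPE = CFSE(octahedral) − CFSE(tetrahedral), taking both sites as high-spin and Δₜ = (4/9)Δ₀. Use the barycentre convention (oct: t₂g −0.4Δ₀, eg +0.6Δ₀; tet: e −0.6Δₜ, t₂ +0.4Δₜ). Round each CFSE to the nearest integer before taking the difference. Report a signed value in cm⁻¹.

Cr is in group 6, so Cr³⁺ is d³ (6 − 3 = 3).
In an octahedral site d³ (HS) is t₂g³ eg⁰, giving CFSE(oct) = -1.2Δ₀ = -18324 cm⁻¹.
Tetrahedral e² t₂¹ gives -0.8Δₜ = -0.8 × (4/9) × 15270 = -5429 cm⁻¹.
OSPE = -18324 − (-5429) = -12895 cm⁻¹.

-12895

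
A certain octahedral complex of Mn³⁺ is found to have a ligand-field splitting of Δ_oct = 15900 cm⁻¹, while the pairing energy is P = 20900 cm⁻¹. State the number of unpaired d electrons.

Mn³⁺: group 7, so d-count = 7 − 3 = 4.
Δ_oct < P, so pairing is avoided: the ground state is high-spin.
That gives t₂g³ eg¹.
Unpaired electrons: 4.

4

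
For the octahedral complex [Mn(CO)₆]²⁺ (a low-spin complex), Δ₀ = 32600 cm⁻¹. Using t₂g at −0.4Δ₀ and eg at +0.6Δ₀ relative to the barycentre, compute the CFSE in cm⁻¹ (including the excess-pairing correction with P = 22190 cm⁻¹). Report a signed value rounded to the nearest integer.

-20820

CO is neutral, so the +2 overall charge sits on Mn: oxidation state +2.
Mn sits in group 7; removing 2 electrons leaves Mn²⁺ with 7 − 2 = 5 d electrons.
Electron filling gives t₂g⁵ eg⁰.
The orbital stabilization is -2.0Δ₀ = -2.0 × 32600 = -65200 cm⁻¹.
High-spin d⁵ would be t₂g³ eg² with 0 pairs; low-spin has 2, so 2 excess pairs cost +2P = +44380 cm⁻¹.
Net CFSE = -65200 + 44380 = -20820 cm⁻¹.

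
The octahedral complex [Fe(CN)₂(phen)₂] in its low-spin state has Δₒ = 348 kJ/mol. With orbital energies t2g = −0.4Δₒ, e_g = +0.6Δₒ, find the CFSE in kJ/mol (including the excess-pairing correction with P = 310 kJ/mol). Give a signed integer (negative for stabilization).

-215

Ligand charges: 2×(-1) from CN⁻ and 2×(+0) from phen sum to -2; with overall charge +0, Fe is +2.
Fe²⁺: group 8, so d-count = 8 − 2 = 6.
The d⁶ electrons fill as t2g^6 e_g^0.
Orbital CFSE = 6(-0.4) + 0(0.6) = -2.4Δₒ = -2.4 × 348 = -835 kJ/mol.
Relative to high-spin t2g^4 e_g^2 (1 paired), the low-spin configuration has 2 additional pairs, contributing +2 × 310 = +620 kJ/mol.
Overall CFSE = -835 + 620 = -215 kJ/mol.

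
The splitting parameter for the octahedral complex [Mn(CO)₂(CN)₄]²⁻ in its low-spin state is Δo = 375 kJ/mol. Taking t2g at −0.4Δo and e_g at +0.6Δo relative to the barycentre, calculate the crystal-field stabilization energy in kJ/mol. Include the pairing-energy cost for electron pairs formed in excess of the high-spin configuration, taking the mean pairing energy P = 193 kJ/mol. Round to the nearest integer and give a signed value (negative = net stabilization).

Ligand charges: 2×(+0) from CO and 4×(-1) from CN⁻ sum to -4; with overall charge -2, Mn is +2.
Mn is in group 7, so Mn²⁺ is d⁵ (7 − 2 = 5).
Electron filling gives t2g^5 e_g^0.
CFSE(orbital) = 5×(-0.4Δo) + 0×(0.6Δo) = -2.0Δo; with Δo = 375 kJ/mol that is -750 kJ/mol.
Relative to high-spin t2g^3 e_g^2 (0 paired), the low-spin configuration has 2 additional pairs, contributing +2 × 193 = +386 kJ/mol.
Combining: -750 + 386 = -364 kJ/mol.

-364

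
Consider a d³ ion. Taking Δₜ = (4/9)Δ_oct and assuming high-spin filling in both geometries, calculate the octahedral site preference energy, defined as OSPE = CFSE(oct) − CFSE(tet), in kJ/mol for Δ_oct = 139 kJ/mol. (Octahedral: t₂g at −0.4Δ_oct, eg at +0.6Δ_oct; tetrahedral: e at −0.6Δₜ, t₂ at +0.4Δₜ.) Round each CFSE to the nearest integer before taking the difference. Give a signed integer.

-118

Octahedral (high-spin): t₂g³ eg⁰, CFSE = 3(−0.4) + 0(+0.6) = -1.2Δ_oct = -1.2 × 139 = -167 kJ/mol.
In a tetrahedral site the filling is e² t₂¹: CFSE(tet) = -0.8Δₜ = -0.8 × (4/9)(139) = -49 kJ/mol.
Subtracting, OSPE = -167 − (-49) = -118 kJ/mol.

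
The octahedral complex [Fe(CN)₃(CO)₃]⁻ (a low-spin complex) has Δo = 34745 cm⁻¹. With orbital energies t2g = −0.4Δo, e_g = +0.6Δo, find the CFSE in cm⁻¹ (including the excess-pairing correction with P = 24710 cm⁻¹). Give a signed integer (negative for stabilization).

Ligand charges: 3×(-1) from CN⁻ and 3×(+0) from CO sum to -3; with overall charge -1, Fe is +2.
Fe is in group 8, so Fe²⁺ is d⁶ (8 − 2 = 6).
The d⁶ electrons fill as t2g^6 e_g^0.
The orbital stabilization is -2.4Δo = -2.4 × 34745 = -83388 cm⁻¹.
High-spin d⁶ would be t2g^4 e_g^2 with 1 pair; low-spin has 3, so 2 excess pairs cost +2P = +49420 cm⁻¹.
Net CFSE = -83388 + 49420 = -33968 cm⁻¹.

-33968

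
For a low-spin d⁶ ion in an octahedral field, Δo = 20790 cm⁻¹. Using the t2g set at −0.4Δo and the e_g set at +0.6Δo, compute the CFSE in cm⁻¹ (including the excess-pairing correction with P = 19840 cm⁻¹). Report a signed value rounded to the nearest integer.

Configuration: t2g^6 e_g^0.
The orbital stabilization is -2.4Δo = -2.4 × 20790 = -49896 cm⁻¹.
Relative to high-spin t2g^4 e_g^2 (1 paired), the low-spin configuration has 2 additional pairs, contributing +2 × 19840 = +39680 cm⁻¹.
Net CFSE = -49896 + 39680 = -10216 cm⁻¹.

-10216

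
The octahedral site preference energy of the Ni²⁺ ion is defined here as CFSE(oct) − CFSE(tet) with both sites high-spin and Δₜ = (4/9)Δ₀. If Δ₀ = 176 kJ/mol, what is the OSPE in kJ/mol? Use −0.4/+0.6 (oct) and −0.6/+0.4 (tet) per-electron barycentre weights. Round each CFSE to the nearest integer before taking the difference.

Ni²⁺: group 10, so d-count = 10 − 2 = 8.
Octahedral high-spin t₂g⁶ eg²: CFSE = -1.2 × 176 = -211 kJ/mol.
Tetrahedral: e⁴ t₂⁴, CFSE = 4(−0.6) + 4(+0.4) = -0.8Δₜ = -0.8 × (4/9) × 176 = -63 kJ/mol.
OSPE = CFSE(oct) − CFSE(tet) = -211 − (-63) = -148 kJ/mol.

-148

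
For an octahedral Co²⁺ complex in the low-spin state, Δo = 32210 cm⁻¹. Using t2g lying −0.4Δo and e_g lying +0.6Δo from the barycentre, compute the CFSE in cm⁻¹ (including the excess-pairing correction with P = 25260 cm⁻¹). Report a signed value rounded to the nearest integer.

-32718

Group 9 minus oxidation state +2 gives a d⁷ configuration for Co²⁺.
Configuration: t2g^6 e_g^1.
CFSE(orbital) = 6×(-0.4Δo) + 1×(0.6Δo) = -1.8Δo; with Δo = 32210 cm⁻¹ that is -57978 cm⁻¹.
High-spin d⁷ would be t2g^5 e_g^2 with 2 pairs; low-spin has 3, so 1 excess pair costs +1P = +25260 cm⁻¹.
Net CFSE = -57978 + 25260 = -32718 cm⁻¹.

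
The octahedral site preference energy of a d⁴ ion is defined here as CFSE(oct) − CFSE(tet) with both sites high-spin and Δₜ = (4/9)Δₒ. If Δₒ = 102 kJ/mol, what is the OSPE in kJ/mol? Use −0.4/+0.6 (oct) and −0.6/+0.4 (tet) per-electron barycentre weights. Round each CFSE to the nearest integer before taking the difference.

Octahedral (high-spin): t₂g³ eg¹, CFSE = 3(−0.4) + 1(+0.6) = -0.6Δₒ = -0.6 × 102 = -61 kJ/mol.
Tetrahedral: e² t₂², CFSE = 2(−0.6) + 2(+0.4) = -0.4Δₜ = -0.4 × (4/9) × 102 = -18 kJ/mol.
OSPE = CFSE(oct) − CFSE(tet) = -61 − (-18) = -43 kJ/mol.

-43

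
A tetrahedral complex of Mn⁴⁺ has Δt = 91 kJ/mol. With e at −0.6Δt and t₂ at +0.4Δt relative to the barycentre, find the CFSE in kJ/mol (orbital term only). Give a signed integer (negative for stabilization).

-73

Mn sits in group 7; removing 4 electrons leaves Mn⁴⁺ with 7 − 4 = 3 d electrons.
With tetrahedral geometry the complex is necessarily high-spin.
Electron filling gives e² t₂¹.
The orbital stabilization is -0.8Δt = -0.8 × 91 = -73 kJ/mol.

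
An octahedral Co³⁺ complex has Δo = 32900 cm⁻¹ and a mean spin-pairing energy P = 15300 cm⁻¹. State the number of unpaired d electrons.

0

Group 9 minus oxidation state +3 gives a d⁶ configuration for Co³⁺.
Here Δo > P (32900 > 15300), so the low-spin state is favoured.
Filling d⁶ accordingly: t₂g⁶ eg⁰.
Unpaired electrons: 0.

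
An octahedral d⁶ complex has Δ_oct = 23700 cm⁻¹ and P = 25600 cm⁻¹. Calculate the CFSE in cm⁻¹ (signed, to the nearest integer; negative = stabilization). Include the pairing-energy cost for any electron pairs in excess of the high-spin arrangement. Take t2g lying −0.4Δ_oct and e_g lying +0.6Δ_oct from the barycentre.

-9480

Since Δ_oct = 23700 cm⁻¹ < P = 25600 cm⁻¹, the complex adopts the high-spin configuration.
That gives t2g^4 e_g^2.
Orbital CFSE = -0.4Δ_oct = -0.4 × 23700 = -9480 cm⁻¹.
High-spin has no excess pairs, so no pairing correction applies.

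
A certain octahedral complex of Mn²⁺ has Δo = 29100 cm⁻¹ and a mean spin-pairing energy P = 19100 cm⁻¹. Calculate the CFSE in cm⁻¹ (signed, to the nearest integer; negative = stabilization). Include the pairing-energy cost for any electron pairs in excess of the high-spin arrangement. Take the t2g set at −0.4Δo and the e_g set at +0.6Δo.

-20000

Mn is in group 7, so Mn²⁺ is d⁵ (7 − 2 = 5).
Since Δo = 29100 cm⁻¹ > P = 19100 cm⁻¹, the complex adopts the low-spin configuration.
Filling d⁵ accordingly: t2g^5 e_g^0.
Orbital CFSE = -2.0Δo = -2.0 × 29100 = -58200 cm⁻¹.
Excess pairs vs high-spin: 2 − 0 = 2; pairing cost = +38200 cm⁻¹.
Net CFSE = -58200 + 38200 = -20000 cm⁻¹.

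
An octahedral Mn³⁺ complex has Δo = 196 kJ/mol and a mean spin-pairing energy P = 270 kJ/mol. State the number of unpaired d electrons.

4

Mn is in group 7, so Mn³⁺ is d⁴ (7 − 3 = 4).
Δo < P, so pairing is avoided: the ground state is high-spin.
Configuration: t₂g³ eg¹.
Unpaired electrons: 4.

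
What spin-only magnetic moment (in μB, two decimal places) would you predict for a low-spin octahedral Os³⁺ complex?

1.73 μB

Os sits in group 8; removing 3 electrons leaves Os³⁺ with 8 − 3 = 5 d electrons.
Configuration: t₂g⁵ eg⁰ → 1 unpaired electron.
μ(spin-only) = √[1(1+2)] = √3 ≈ 1.73 μB.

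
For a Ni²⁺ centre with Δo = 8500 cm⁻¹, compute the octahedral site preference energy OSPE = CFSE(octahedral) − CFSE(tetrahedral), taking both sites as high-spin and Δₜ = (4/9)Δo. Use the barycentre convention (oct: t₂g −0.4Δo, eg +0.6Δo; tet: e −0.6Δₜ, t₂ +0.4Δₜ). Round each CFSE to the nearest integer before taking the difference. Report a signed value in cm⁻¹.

-7178

Ni²⁺: group 10, so d-count = 10 − 2 = 8.
Octahedral high-spin t₂g⁶ eg²: CFSE = -1.2 × 8500 = -10200 cm⁻¹.
In a tetrahedral site the filling is e⁴ t₂⁴: CFSE(tet) = -0.8Δₜ = -0.8 × (4/9)(8500) = -3022 cm⁻¹.
OSPE = -10200 − (-3022) = -7178 cm⁻¹.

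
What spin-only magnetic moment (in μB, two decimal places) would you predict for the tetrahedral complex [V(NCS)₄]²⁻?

Each NCS⁻ contributes -1; 4 × (-1) = -4. With overall charge -2, V is in the +2 oxidation state.
V is in group 5, so V²⁺ is d³ (5 − 2 = 3).
Tetrahedral fields are weak (Δₜ ≈ 4/9 Δₒ), so electrons fill high-spin.
Configuration: e² t₂¹ → 3 unpaired electrons.
μ(spin-only) = √[3(3+2)] = √15 ≈ 3.87 μB.

3.87 μB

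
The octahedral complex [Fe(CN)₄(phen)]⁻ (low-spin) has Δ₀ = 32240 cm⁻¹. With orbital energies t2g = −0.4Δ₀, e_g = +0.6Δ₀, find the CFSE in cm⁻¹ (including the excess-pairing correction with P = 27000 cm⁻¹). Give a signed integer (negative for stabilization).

-10480

Ligand charges: 4×(-1) from CN⁻ and 1×(+0) from phen sum to -4; with overall charge -1, Fe is +3.
Fe³⁺: group 8, so d-count = 8 − 3 = 5.
The d⁵ electrons fill as t2g^5 e_g^0.
The orbital stabilization is -2.0Δ₀ = -2.0 × 32240 = -64480 cm⁻¹.
Pairing penalty: 2 pairs vs 0 in the high-spin reference → 2 extra × P = 54000 cm⁻¹.
Combining: -64480 + 54000 = -10480 cm⁻¹.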